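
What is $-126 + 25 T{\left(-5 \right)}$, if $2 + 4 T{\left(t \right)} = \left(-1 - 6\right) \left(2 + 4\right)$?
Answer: $-401$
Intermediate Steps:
$T{\left(t \right)} = -11$ ($T{\left(t \right)} = - \frac{1}{2} + \frac{\left(-1 - 6\right) \left(2 + 4\right)}{4} = - \frac{1}{2} + \frac{\left(-7\right) 6}{4} = - \frac{1}{2} + \frac{1}{4} \left(-42\right) = - \frac{1}{2} - \frac{21}{2} = -11$)
$-126 + 25 T{\left(-5 \right)} = -126 + 25 \left(-11\right) = -126 - 275 = -401$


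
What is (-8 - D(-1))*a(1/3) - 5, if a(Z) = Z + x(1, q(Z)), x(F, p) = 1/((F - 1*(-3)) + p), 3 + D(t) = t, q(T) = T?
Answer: -283/39 ≈ -7.2564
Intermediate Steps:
D(t) = -3 + t
x(F, p) = 1/(3 + F + p) (x(F, p) = 1/((F + 3) + p) = 1/((3 + F) + p) = 1/(3 + F + p))
a(Z) = Z + 1/(4 + Z) (a(Z) = Z + 1/(3 + 1 + Z) = Z + 1/(4 + Z))
(-8 - D(-1))*a(1/3) - 5 = (-8 - (-3 - 1))*((1 + (4 + 1/3)/3)/(4 + 1/3)) - 5 = (-8 - 1*(-4))*((1 + (4 + ⅓)/3)/(4 + ⅓)) - 5 = (-8 + 4)*((1 + (⅓)*(13/3))/(13/3)) - 5 = -12*(1 + 13/9)/13 - 5 = -12*22/(13*9) - 5 = -4*22/39 - 5 = -88/39 - 5 = -283/39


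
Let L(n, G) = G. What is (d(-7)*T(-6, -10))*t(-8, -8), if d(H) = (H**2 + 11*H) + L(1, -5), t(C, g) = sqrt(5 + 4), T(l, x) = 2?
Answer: -198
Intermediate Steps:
t(C, g) = 3 (t(C, g) = sqrt(9) = 3)
d(H) = -5 + H**2 + 11*H (d(H) = (H**2 + 11*H) - 5 = -5 + H**2 + 11*H)
(d(-7)*T(-6, -10))*t(-8, -8) = ((-5 + (-7)**2 + 11*(-7))*2)*3 = ((-5 + 49 - 77)*2)*3 = -33*2*3 = -66*3 = -198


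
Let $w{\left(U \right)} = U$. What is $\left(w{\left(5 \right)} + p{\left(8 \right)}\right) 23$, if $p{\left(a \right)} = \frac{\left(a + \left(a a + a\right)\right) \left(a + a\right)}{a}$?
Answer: $3795$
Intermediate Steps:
$p{\left(a \right)} = 2 a^{2} + 4 a$ ($p{\left(a \right)} = \frac{\left(a + \left(a^{2} + a\right)\right) 2 a}{a} = \frac{\left(a + \left(a + a^{2}\right)\right) 2 a}{a} = \frac{\left(a^{2} + 2 a\right) 2 a}{a} = \frac{2 a \left(a^{2} + 2 a\right)}{a} = 2 a^{2} + 4 a$)
$\left(w{\left(5 \right)} + p{\left(8 \right)}\right) 23 = \left(5 + 2 \cdot 8 \left(2 + 8\right)\right) 23 = \left(5 + 2 \cdot 8 \cdot 10\right) 23 = \left(5 + 160\right) 23 = 165 \cdot 23 = 3795$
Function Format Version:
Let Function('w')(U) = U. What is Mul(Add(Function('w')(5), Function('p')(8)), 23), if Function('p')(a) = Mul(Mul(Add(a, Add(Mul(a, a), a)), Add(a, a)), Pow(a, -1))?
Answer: 3795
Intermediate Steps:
Function('p')(a) = Add(Mul(2, Pow(a, 2)), Mul(4, a)) (Function('p')(a) = Mul(Mul(Add(a, Add(Pow(a, 2), a)), Mul(2, a)), Pow(a, -1)) = Mul(Mul(Add(a, Add(a, Pow(a, 2))), Mul(2, a)), Pow(a, -1)) = Mul(Mul(Add(Pow(a, 2), Mul(2, a)), Mul(2, a)), Pow(a, -1)) = Mul(Mul(2, a, Add(Pow(a, 2), Mul(2, a))), Pow(a, -1)) = Add(Mul(2, Pow(a, 2)), Mul(4, a)))
Mul(Add(Function('w')(5), Function('p')(8)), 23) = Mul(Add(5, Mul(2, 8, Add(2, 8))), 23) = Mul(Add(5, Mul(2, 8, 10)), 23) = Mul(Add(5, 160), 23) = Mul(165, 23) = 3795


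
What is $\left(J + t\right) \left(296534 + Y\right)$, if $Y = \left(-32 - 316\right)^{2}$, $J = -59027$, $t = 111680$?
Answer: $21989893614$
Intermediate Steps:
$Y = 121104$ ($Y = \left(-348\right)^{2} = 121104$)
$\left(J + t\right) \left(296534 + Y\right) = \left(-59027 + 111680\right) \left(296534 + 121104\right) = 52653 \cdot 417638 = 21989893614$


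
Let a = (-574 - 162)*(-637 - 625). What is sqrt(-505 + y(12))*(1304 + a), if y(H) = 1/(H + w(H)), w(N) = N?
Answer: 232534*I*sqrt(72714)/3 ≈ 2.0901e+7*I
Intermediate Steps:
a = 928832 (a = -736*(-1262) = 928832)
y(H) = 1/(2*H) (y(H) = 1/(H + H) = 1/(2*H))
sqrt(-505 + y(12))*(1304 + a) = sqrt(-505 + (1/2)/12)*(1304 + 928832) = sqrt(-505 + (1/2)*(1/12))*930136 = sqrt(-505 + 1/24)*930136 = sqrt(-12119/24)*930136 = (I*sqrt(72714)/12)*930136 = 232534*I*sqrt(72714)/3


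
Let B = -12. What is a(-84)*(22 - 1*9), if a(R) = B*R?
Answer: 13104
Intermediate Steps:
a(R) = -12*R
a(-84)*(22 - 1*9) = (-12*(-84))*(22 - 1*9) = 1008*(22 - 9) = 1008*13 = 13104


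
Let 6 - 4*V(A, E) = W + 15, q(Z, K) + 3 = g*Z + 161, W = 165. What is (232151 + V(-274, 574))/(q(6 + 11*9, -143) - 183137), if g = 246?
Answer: -464215/314298 ≈ -1.4770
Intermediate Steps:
q(Z, K) = 158 + 246*Z (q(Z, K) = -3 + (246*Z + 161) = -3 + (161 + 246*Z) = 158 + 246*Z)
V(A, E) = -87/2 (V(A, E) = 3/2 - (165 + 15)/4 = 3/2 - 1/4*180 = 3/2 - 45 = -87/2)
(232151 + V(-274, 574))/(q(6 + 11*9, -143) - 183137) = (232151 - 87/2)/((158 + 246*(6 + 11*9)) - 183137) = 464215/(2*((158 + 246*(6 + 99)) - 183137)) = 464215/(2*((158 + 246*105) - 183137)) = 464215/(2*((158 + 25830) - 183137)) = 464215/(2*(25988 - 183137)) = (464215/2)/(-157149) = (464215/2)*(-1/157149) = -464215/314298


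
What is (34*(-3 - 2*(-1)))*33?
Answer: -1122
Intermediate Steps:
(34*(-3 - 2*(-1)))*33 = (34*(-3 + 2))*33 = (34*(-1))*33 = -34*33 = -1122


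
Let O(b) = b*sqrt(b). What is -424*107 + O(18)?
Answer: -45368 + 54*sqrt(2) ≈ -45292.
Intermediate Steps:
O(b) = b**(3/2)
-424*107 + O(18) = -424*107 + 18**(3/2) = -45368 + 54*sqrt(2)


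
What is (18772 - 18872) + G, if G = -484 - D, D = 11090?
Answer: -11674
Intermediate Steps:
G = -11574 (G = -484 - 1*11090 = -484 - 11090 = -11574)
(18772 - 18872) + G = (18772 - 18872) - 11574 = -100 - 11574 = -11674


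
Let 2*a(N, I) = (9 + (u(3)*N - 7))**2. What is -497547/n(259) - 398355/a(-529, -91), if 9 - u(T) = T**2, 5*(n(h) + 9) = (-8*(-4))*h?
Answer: -3288615735/16486 ≈ -1.9948e+5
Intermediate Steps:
n(h) = -9 + 32*h/5 (n(h) = -9 + ((-8*(-4))*h)/5 = -9 + (32*h)/5 = -9 + 32*h/5)
u(T) = 9 - T**2
a(N, I) = 2 (a(N, I) = (9 + ((9 - 1*3**2)*N - 7))**2/2 = (9 + ((9 - 1*9)*N - 7))**2/2 = (9 + ((9 - 9)*N - 7))**2/2 = (9 + (0*N - 7))**2/2 = (9 + (0 - 7))**2/2 = (9 - 7)**2/2 = (1/2)*2**2 = (1/2)*4 = 2)
-497547/n(259) - 398355/a(-529, -91) = -497547/(-9 + (32/5)*259) - 398355/2 = -497547/(-9 + 8288/5) - 398355*1/2 = -497547/8243/5 - 398355/2 = -497547*5/8243 - 398355/2 = -2487735/8243 - 398355/2 = -3288615735/16486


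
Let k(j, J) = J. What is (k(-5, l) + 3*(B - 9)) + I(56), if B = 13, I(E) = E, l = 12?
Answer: 80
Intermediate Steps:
(k(-5, l) + 3*(B - 9)) + I(56) = (12 + 3*(13 - 9)) + 56 = (12 + 3*4) + 56 = (12 + 12) + 56 = 24 + 56 = 80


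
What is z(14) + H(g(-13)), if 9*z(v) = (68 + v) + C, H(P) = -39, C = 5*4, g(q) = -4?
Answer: -83/3 ≈ -27.667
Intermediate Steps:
C = 20
z(v) = 88/9 + v/9 (z(v) = ((68 + v) + 20)/9 = (88 + v)/9 = 88/9 + v/9)
z(14) + H(g(-13)) = (88/9 + (⅑)*14) - 39 = (88/9 + 14/9) - 39 = 34/3 - 39 = -83/3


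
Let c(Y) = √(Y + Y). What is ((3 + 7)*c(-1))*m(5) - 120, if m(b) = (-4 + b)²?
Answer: -120 + 10*I*√2 ≈ -120.0 + 14.142*I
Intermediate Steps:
c(Y) = √2*√Y (c(Y) = √(2*Y) = √2*√Y)
((3 + 7)*c(-1))*m(5) - 120 = ((3 + 7)*(√2*√(-1)))*(-4 + 5)² - 120 = (10*(√2*I))*1² - 120 = (10*(I*√2))*1 - 120 = (10*I*√2)*1 - 120 = 10*I*√2 - 120 = -120 + 10*I*√2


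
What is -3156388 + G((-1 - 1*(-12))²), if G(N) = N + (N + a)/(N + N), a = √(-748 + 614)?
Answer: -6312533/2 + I*√134/242 ≈ -3.1563e+6 + 0.047834*I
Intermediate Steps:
a = I*√134 (a = √(-134) = I*√134 ≈ 11.576*I)
G(N) = N + (N + I*√134)/(2*N) (G(N) = N + (N + I*√134)/(N + N) = N + (N + I*√134)/((2*N)) = N + (N + I*√134)*(1/(2*N)) = N + (N + I*√134)/(2*N))
-3156388 + G((-1 - 1*(-12))²) = -3156388 + (½ + (-1 - 1*(-12))² + I*√134/(2*((-1 - 1*(-12))²))) = -3156388 + (½ + (-1 + 12)² + I*√134/(2*((-1 + 12)²))) = -3156388 + (½ + 11² + I*√134/(2*(11²))) = -3156388 + (½ + 121 + (½)*I*√134/121) = -3156388 + (½ + 121 + (½)*I*√134*(1/121)) = -3156388 + (½ + 121 + I*√134/242) = -3156388 + (243/2 + I*√134/242) = -6312533/2 + I*√134/242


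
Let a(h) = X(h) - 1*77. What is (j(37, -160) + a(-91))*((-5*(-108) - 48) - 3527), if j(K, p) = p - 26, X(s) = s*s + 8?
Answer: -24358910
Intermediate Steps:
X(s) = 8 + s² (X(s) = s² + 8 = 8 + s²)
a(h) = -69 + h² (a(h) = (8 + h²) - 1*77 = (8 + h²) - 77 = -69 + h²)
j(K, p) = -26 + p
(j(37, -160) + a(-91))*((-5*(-108) - 48) - 3527) = ((-26 - 160) + (-69 + (-91)²))*((-5*(-108) - 48) - 3527) = (-186 + (-69 + 8281))*((540 - 48) - 3527) = (-186 + 8212)*(492 - 3527) = 8026*(-3035) = -24358910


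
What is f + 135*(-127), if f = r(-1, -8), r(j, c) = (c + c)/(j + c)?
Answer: -154289/9 ≈ -17143.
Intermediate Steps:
r(j, c) = 2*c/(c + j) (r(j, c) = (2*c)/(c + j) = 2*c/(c + j))
f = 16/9 (f = 2*(-8)/(-8 - 1) = 2*(-8)/(-9) = 2*(-8)*(-1/9) = 16/9 ≈ 1.7778)
f + 135*(-127) = 16/9 + 135*(-127) = 16/9 - 17145 = -154289/9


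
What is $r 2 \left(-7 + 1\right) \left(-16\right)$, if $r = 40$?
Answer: $7680$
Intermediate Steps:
$r 2 \left(-7 + 1\right) \left(-16\right) = 40 \cdot 2 \left(-7 + 1\right) \left(-16\right) = 40 \cdot 2 \left(-6\right) \left(-16\right) = 40 \left(\left(-12\right) \left(-16\right)\right) = 40 \cdot 192 = 7680$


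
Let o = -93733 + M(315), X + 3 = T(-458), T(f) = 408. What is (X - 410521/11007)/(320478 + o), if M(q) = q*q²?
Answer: 2023657/173264599170 ≈ 1.1680e-5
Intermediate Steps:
X = 405 (X = -3 + 408 = 405)
M(q) = q³
o = 31162142 (o = -93733 + 315³ = -93733 + 31255875 = 31162142)
(X - 410521/11007)/(320478 + o) = (405 - 410521/11007)/(320478 + 31162142) = (405 - 410521*1/11007)/31482620 = (405 - 410521/11007)*(1/31482620) = (4047314/11007)*(1/31482620) = 2023657/173264599170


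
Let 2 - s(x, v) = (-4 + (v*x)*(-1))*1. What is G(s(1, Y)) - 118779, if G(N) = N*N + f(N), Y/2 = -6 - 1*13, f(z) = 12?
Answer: -117743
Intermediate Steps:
Y = -38 (Y = 2*(-6 - 1*13) = 2*(-6 - 13) = 2*(-19) = -38)
s(x, v) = 6 + v*x (s(x, v) = 2 - (-4 + (v*x)*(-1)) = 2 - (-4 - v*x) = 2 + (4 + v*x) = 6 + v*x)
G(N) = 12 + N**2 (G(N) = N*N + 12 = N**2 + 12 = 12 + N**2)
G(s(1, Y)) - 118779 = (12 + (6 - 38*1)**2) - 118779 = (12 + (6 - 38)**2) - 118779 = (12 + (-32)**2) - 118779 = (12 + 1024) - 118779 = 1036 - 118779 = -117743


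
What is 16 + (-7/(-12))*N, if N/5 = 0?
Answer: 16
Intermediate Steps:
N = 0 (N = 5*0 = 0)
16 + (-7/(-12))*N = 16 - 7/(-12)*0 = 16 - 7*(-1/12)*0 = 16 + (7/12)*0 = 16 + 0 = 16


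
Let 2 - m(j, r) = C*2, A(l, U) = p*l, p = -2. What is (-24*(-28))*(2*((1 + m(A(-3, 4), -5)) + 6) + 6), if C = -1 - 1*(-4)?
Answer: 8064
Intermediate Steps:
A(l, U) = -2*l
C = 3 (C = -1 + 4 = 3)
m(j, r) = -4 (m(j, r) = 2 - 3*2 = 2 - 1*6 = 2 - 6 = -4)
(-24*(-28))*(2*((1 + m(A(-3, 4), -5)) + 6) + 6) = (-24*(-28))*(2*((1 - 4) + 6) + 6) = 672*(2*(-3 + 6) + 6) = 672*(2*3 + 6) = 672*(6 + 6) = 672*12 = 8064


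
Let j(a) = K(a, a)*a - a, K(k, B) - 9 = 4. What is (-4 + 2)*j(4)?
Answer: -96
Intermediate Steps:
K(k, B) = 13 (K(k, B) = 9 + 4 = 13)
j(a) = 12*a (j(a) = 13*a - a = 12*a)
(-4 + 2)*j(4) = (-4 + 2)*(12*4) = -2*48 = -96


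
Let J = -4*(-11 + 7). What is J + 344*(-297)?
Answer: -102152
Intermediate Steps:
J = 16 (J = -4*(-4) = 16)
J + 344*(-297) = 16 + 344*(-297) = 16 - 102168 = -102152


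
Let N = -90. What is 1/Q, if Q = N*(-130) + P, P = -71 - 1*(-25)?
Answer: 1/11654 ≈ 8.5807e-5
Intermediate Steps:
P = -46 (P = -71 + 25 = -46)
Q = 11654 (Q = -90*(-130) - 46 = 11700 - 46 = 11654)
1/Q = 1/11654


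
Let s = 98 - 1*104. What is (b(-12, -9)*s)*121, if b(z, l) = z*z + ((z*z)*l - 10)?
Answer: 843612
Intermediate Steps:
s = -6 (s = 98 - 104 = -6)
b(z, l) = -10 + z**2 + l*z**2 (b(z, l) = z**2 + (z**2*l - 10) = z**2 + (l*z**2 - 10) = z**2 + (-10 + l*z**2) = -10 + z**2 + l*z**2)
(b(-12, -9)*s)*121 = ((-10 + (-12)**2 - 9*(-12)**2)*(-6))*121 = ((-10 + 144 - 9*144)*(-6))*121 = ((-10 + 144 - 1296)*(-6))*121 = -1162*(-6)*121 = 6972*121 = 843612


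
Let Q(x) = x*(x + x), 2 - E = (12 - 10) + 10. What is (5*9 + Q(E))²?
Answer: 60025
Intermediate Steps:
E = -10 (E = 2 - ((12 - 10) + 10) = 2 - (2 + 10) = 2 - 1*12 = 2 - 12 = -10)
Q(x) = 2*x² (Q(x) = x*(2*x) = 2*x²)
(5*9 + Q(E))² = (5*9 + 2*(-10)²)² = (45 + 2*100)² = (45 + 200)² = 245² = 60025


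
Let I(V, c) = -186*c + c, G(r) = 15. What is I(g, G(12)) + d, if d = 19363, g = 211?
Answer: 16588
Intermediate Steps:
I(V, c) = -185*c
I(g, G(12)) + d = -185*15 + 19363 = -2775 + 19363 = 16588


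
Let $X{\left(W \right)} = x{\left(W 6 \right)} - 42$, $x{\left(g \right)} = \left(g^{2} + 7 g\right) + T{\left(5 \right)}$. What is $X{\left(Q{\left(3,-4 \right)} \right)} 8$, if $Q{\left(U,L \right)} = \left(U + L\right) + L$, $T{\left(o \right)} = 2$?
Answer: $5200$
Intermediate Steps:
$Q{\left(U,L \right)} = U + 2 L$ ($Q{\left(U,L \right)} = \left(L + U\right) + L = U + 2 L$)
$x{\left(g \right)} = 2 + g^{2} + 7 g$ ($x{\left(g \right)} = \left(g^{2} + 7 g\right) + 2 = 2 + g^{2} + 7 g$)
$X{\left(W \right)} = -40 + 36 W^{2} + 42 W$ ($X{\left(W \right)} = \left(2 + \left(W 6\right)^{2} + 7 W 6\right) - 42 = \left(2 + \left(6 W\right)^{2} + 7 \cdot 6 W\right) - 42 = \left(2 + 36 W^{2} + 42 W\right) - 42 = -40 + 36 W^{2} + 42 W$)
$X{\left(Q{\left(3,-4 \right)} \right)} 8 = \left(-40 + 36 \left(3 + 2 \left(-4\right)\right)^{2} + 42 \left(3 + 2 \left(-4\right)\right)\right) 8 = \left(-40 + 36 \left(3 - 8\right)^{2} + 42 \left(3 - 8\right)\right) 8 = \left(-40 + 36 \left(-5\right)^{2} + 42 \left(-5\right)\right) 8 = \left(-40 + 36 \cdot 25 - 210\right) 8 = \left(-40 + 900 - 210\right) 8 = 650 \cdot 8 = 5200$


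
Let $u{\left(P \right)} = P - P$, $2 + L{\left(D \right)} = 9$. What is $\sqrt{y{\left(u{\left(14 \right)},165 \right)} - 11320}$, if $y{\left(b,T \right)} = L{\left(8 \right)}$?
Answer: $3 i \sqrt{1257} \approx 106.36 i$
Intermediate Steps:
$L{\left(D \right)} = 7$ ($L{\left(D \right)} = -2 + 9 = 7$)
$u{\left(P \right)} = 0$
$y{\left(b,T \right)} = 7$
$\sqrt{y{\left(u{\left(14 \right)},165 \right)} - 11320} = \sqrt{7 - 11320} = \sqrt{-11313} = 3 i \sqrt{1257}$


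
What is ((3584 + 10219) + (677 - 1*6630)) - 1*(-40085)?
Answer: 47935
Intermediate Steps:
((3584 + 10219) + (677 - 1*6630)) - 1*(-40085) = (13803 + (677 - 6630)) + 40085 = (13803 - 5953) + 40085 = 7850 + 40085 = 47935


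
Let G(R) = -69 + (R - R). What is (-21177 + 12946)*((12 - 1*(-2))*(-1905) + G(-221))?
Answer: 220088709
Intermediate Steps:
G(R) = -69 (G(R) = -69 + 0 = -69)
(-21177 + 12946)*((12 - 1*(-2))*(-1905) + G(-221)) = (-21177 + 12946)*((12 - 1*(-2))*(-1905) - 69) = -8231*((12 + 2)*(-1905) - 69) = -8231*(14*(-1905) - 69) = -8231*(-26670 - 69) = -8231*(-26739) = 220088709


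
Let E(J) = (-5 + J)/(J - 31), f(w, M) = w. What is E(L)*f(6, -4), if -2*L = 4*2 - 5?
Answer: 6/5 ≈ 1.2000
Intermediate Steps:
L = -3/2 (L = -(4*2 - 5)/2 = -(8 - 5)/2 = -½*3 = -3/2 ≈ -1.5000)
E(J) = (-5 + J)/(-31 + J)
E(L)*f(6, -4) = ((-5 - 3/2)/(-31 - 3/2))*6 = (-13/2/(-65/2))*6 = -2/65*(-13/2)*6 = (⅕)*6 = 6/5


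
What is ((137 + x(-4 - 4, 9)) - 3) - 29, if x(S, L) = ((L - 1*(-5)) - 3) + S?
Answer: 108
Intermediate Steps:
x(S, L) = 2 + L + S (x(S, L) = ((L + 5) - 3) + S = ((5 + L) - 3) + S = (2 + L) + S = 2 + L + S)
((137 + x(-4 - 4, 9)) - 3) - 29 = ((137 + (2 + 9 + (-4 - 4))) - 3) - 29 = ((137 + (2 + 9 - 8)) - 3) - 29 = ((137 + 3) - 3) - 29 = (140 - 3) - 29 = 137 - 29 = 108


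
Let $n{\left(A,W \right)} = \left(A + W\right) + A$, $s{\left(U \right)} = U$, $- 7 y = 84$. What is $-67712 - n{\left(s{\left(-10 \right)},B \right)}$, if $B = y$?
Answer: $-67680$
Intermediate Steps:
$y = -12$ ($y = \left(- \frac{1}{7}\right) 84 = -12$)
$B = -12$
$n{\left(A,W \right)} = W + 2 A$
$-67712 - n{\left(s{\left(-10 \right)},B \right)} = -67712 - \left(-12 + 2 \left(-10\right)\right) = -67712 - \left(-12 - 20\right) = -67712 - -32 = -67712 + 32 = -67680$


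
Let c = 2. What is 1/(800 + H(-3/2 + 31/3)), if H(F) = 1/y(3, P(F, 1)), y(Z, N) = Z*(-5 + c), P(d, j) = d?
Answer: 9/7199 ≈ 0.0012502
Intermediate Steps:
y(Z, N) = -3*Z (y(Z, N) = Z*(-5 + 2) = Z*(-3) = -3*Z)
H(F) = -⅑ (H(F) = 1/(-3*3) = 1/(-9) = -⅑)
1/(800 + H(-3/2 + 31/3)) = 1/(800 - ⅑) = 1/(7199/9) = 9/7199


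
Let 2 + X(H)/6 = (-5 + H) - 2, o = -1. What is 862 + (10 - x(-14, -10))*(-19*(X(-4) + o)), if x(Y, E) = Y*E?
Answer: -194268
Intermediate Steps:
X(H) = -54 + 6*H (X(H) = -12 + 6*((-5 + H) - 2) = -12 + 6*(-7 + H) = -12 + (-42 + 6*H) = -54 + 6*H)
x(Y, E) = E*Y
862 + (10 - x(-14, -10))*(-19*(X(-4) + o)) = 862 + (10 - (-10)*(-14))*(-19*((-54 + 6*(-4)) - 1)) = 862 + (10 - 1*140)*(-19*((-54 - 24) - 1)) = 862 + (10 - 140)*(-19*(-78 - 1)) = 862 - (-2470)*(-79) = 862 - 130*1501 = 862 - 195130 = -194268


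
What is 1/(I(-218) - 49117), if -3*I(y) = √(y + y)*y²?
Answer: -442053/1006431648337 + 285144*I*√109/1006431648337 ≈ -4.3923e-7 + 2.958e-6*I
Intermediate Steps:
I(y) = -√2*y^(5/2)/3 (I(y) = -√(y + y)*y²/3 = -√(2*y)*y²/3 = -√2*√y*y²/3 = -√2*y^(5/2)/3)
1/(I(-218) - 49117) = 1/(-√2*(-218)^(5/2)/3 - 49117) = 1/(-√2*47524*I*√218/3 - 49117) = 1/(-95048*I*√109/3 - 49117) = 1/(-49117 - 95048*I*√109/3)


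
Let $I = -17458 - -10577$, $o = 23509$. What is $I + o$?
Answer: $16628$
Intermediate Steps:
$I = -6881$ ($I = -17458 + 10577 = -6881$)
$I + o = -6881 + 23509 = 16628$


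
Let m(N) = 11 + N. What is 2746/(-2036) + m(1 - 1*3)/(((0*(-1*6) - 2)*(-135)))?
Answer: -10043/7635 ≈ -1.3154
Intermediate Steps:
2746/(-2036) + m(1 - 1*3)/(((0*(-1*6) - 2)*(-135))) = 2746/(-2036) + (11 + (1 - 1*3))/(((0*(-1*6) - 2)*(-135))) = 2746*(-1/2036) + (11 + (1 - 3))/(((0*(-6) - 2)*(-135))) = -1373/1018 + (11 - 2)/(((0 - 2)*(-135))) = -1373/1018 + 9/((-2*(-135))) = -1373/1018 + 9/270 = -1373/1018 + 9*(1/270) = -1373/1018 + 1/30 = -10043/7635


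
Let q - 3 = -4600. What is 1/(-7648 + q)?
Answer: -1/12245 ≈ -8.1666e-5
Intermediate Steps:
q = -4597 (q = 3 - 4600 = -4597)
1/(-7648 + q) = 1/(-7648 - 4597) = 1/(-12245) = -1/12245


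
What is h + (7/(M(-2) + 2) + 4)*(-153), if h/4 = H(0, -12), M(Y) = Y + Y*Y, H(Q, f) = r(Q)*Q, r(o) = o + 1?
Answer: -3519/4 ≈ -879.75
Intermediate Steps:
r(o) = 1 + o
H(Q, f) = Q*(1 + Q) (H(Q, f) = (1 + Q)*Q = Q*(1 + Q))
M(Y) = Y + Y²
h = 0 (h = 4*(0*(1 + 0)) = 4*(0*1) = 4*0 = 0)
h + (7/(M(-2) + 2) + 4)*(-153) = 0 + (7/(-2*(1 - 2) + 2) + 4)*(-153) = 0 + (7/(-2*(-1) + 2) + 4)*(-153) = 0 + (7/(2 + 2) + 4)*(-153) = 0 + (7/4 + 4)*(-153) = 0 + (23/4)*(-153) = 0 - 3519/4 = -3519/4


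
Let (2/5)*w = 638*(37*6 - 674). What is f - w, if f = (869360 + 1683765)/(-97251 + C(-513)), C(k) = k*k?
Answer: 119619476045/165918 ≈ 7.2096e+5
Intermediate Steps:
C(k) = k**2
f = 2553125/165918 (f = (869360 + 1683765)/(-97251 + (-513)**2) = 2553125/(-97251 + 263169) = 2553125/165918 ≈ 15.388)
w = -720940 (w = 5*(638*(37*6 - 674))/2 = 5*(638*(222 - 674))/2 = 5*(638*(-452))/2 = (5/2)*(-288376) = -720940)
f - w = 2553125/165918 - 1*(-720940) = 2553125/165918 + 720940 = 119619476045/165918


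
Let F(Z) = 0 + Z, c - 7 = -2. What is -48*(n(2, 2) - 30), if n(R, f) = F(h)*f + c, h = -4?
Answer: 1584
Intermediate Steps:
c = 5 (c = 7 - 2 = 5)
F(Z) = Z
n(R, f) = 5 - 4*f (n(R, f) = -4*f + 5 = 5 - 4*f)
-48*(n(2, 2) - 30) = -48*((5 - 4*2) - 30) = -48*((5 - 8) - 30) = -48*(-3 - 30) = -48*(-33) = 1584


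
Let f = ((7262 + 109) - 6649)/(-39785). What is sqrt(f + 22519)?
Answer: sqrt(35644085416005)/39785 ≈ 150.06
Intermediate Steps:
f = -722/39785 (f = (7371 - 6649)*(-1/39785) = 722*(-1/39785) = -722/39785 ≈ -0.018148)
sqrt(f + 22519) = sqrt(-722/39785 + 22519) = sqrt(895917693/39785) = sqrt(35644085416005)/39785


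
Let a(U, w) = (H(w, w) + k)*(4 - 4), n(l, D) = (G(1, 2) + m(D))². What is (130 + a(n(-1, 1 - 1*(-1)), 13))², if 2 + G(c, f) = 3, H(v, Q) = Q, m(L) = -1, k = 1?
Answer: 16900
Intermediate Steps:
G(c, f) = 1 (G(c, f) = -2 + 3 = 1)
n(l, D) = 0 (n(l, D) = (1 - 1)² = 0² = 0)
a(U, w) = 0 (a(U, w) = (w + 1)*(4 - 4) = (1 + w)*0 = 0)
(130 + a(n(-1, 1 - 1*(-1)), 13))² = (130 + 0)² = 130² = 16900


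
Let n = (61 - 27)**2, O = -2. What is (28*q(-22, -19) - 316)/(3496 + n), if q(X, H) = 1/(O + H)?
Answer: -238/3489 ≈ -0.068214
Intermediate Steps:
q(X, H) = 1/(-2 + H)
n = 1156 (n = 34**2 = 1156)
(28*q(-22, -19) - 316)/(3496 + n) = (28/(-2 - 19) - 316)/(3496 + 1156) = (28/(-21) - 316)/4652 = (28*(-1/21) - 316)*(1/4652) = (-4/3 - 316)*(1/4652) = -952/3*1/4652 = -238/3489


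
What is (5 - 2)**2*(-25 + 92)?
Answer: 603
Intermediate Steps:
(5 - 2)**2*(-25 + 92) = 3**2*67 = 9*67 = 603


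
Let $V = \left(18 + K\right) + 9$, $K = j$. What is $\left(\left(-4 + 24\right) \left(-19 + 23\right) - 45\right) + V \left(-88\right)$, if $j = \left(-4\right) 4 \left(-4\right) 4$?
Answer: $-24869$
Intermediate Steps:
$j = 256$ ($j = \left(-16\right) \left(-4\right) 4 = 64 \cdot 4 = 256$)
$K = 256$
$V = 283$ ($V = \left(18 + 256\right) + 9 = 274 + 9 = 283$)
$\left(\left(-4 + 24\right) \left(-19 + 23\right) - 45\right) + V \left(-88\right) = \left(\left(-4 + 24\right) \left(-19 + 23\right) - 45\right) + 283 \left(-88\right) = \left(20 \cdot 4 - 45\right) - 24904 = \left(80 - 45\right) - 24904 = 35 - 24904 = -24869$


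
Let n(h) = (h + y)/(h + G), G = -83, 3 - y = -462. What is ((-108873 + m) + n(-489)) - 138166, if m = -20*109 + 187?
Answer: -35611570/143 ≈ -2.4903e+5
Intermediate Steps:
y = 465 (y = 3 - 1*(-462) = 3 + 462 = 465)
m = -1993 (m = -2180 + 187 = -1993)
n(h) = (465 + h)/(-83 + h) (n(h) = (h + 465)/(h - 83) = (465 + h)/(-83 + h))
((-108873 + m) + n(-489)) - 138166 = ((-108873 - 1993) + (465 - 489)/(-83 - 489)) - 138166 = (-110866 - 24/(-572)) - 138166 = (-110866 - 1/572*(-24)) - 138166 = (-110866 + 6/143) - 138166 = -15853832/143 - 138166 = -35611570/143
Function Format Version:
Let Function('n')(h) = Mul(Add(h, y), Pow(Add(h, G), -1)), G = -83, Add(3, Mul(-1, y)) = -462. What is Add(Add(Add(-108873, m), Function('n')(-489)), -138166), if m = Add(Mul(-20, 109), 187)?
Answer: Rational(-35611570, 143) ≈ -2.4903e+5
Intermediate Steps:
y = 465 (y = Add(3, Mul(-1, -462)) = Add(3, 462) = 465)
m = -1993 (m = Add(-2180, 187) = -1993)
Function('n')(h) = Mul(Pow(Add(-83, h), -1), Add(465, h)) (Function('n')(h) = Mul(Add(h, 465), Pow(Add(h, -83), -1)) = Mul(Add(465, h), Pow(Add(-83, h), -1)) = Mul(Pow(Add(-83, h), -1), Add(465, h)))
Add(Add(Add(-108873, m), Function('n')(-489)), -138166) = Add(Add(Add(-108873, -1993), Mul(Pow(Add(-83, -489), -1), Add(465, -489))), -138166) = Add(Add(-110866, Mul(Pow(-572, -1), -24)), -138166) = Add(Add(-110866, Mul(Rational(-1, 572), -24)), -138166) = Add(Add(-110866, Rational(6, 143)), -138166) = Add(Rational(-15853832, 143), -138166) = Rational(-35611570, 143)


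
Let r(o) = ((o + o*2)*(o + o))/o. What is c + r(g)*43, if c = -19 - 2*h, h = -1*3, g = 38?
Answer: 9791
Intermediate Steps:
h = -3
c = -13 (c = -19 - 2*(-3) = -19 + 6 = -13)
r(o) = 6*o (r(o) = ((o + 2*o)*(2*o))/o = ((3*o)*(2*o))/o = (6*o**2)/o = 6*o)
c + r(g)*43 = -13 + (6*38)*43 = -13 + 228*43 = -13 + 9804 = 9791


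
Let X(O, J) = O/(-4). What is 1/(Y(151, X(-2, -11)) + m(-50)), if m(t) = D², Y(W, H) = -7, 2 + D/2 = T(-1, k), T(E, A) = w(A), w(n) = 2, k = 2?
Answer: -⅐ ≈ -0.14286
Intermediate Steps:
T(E, A) = 2
X(O, J) = -O/4 (X(O, J) = O*(-¼) = -O/4)
D = 0 (D = -4 + 2*2 = -4 + 4 = 0)
m(t) = 0 (m(t) = 0² = 0)
1/(Y(151, X(-2, -11)) + m(-50)) = 1/(-7 + 0) = 1/(-7) = -⅐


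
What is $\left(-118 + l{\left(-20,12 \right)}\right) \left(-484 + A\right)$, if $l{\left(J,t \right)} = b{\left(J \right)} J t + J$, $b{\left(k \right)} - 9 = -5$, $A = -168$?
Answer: $715896$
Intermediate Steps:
$b{\left(k \right)} = 4$ ($b{\left(k \right)} = 9 - 5 = 4$)
$l{\left(J,t \right)} = J + 4 J t$ ($l{\left(J,t \right)} = 4 J t + J = J + 4 J t$)
$\left(-118 + l{\left(-20,12 \right)}\right) \left(-484 + A\right) = \left(-118 - 20 \left(1 + 4 \cdot 12\right)\right) \left(-484 - 168\right) = \left(-118 - 20 \left(1 + 48\right)\right) \left(-652\right) = \left(-118 - 980\right) \left(-652\right) = \left(-1098\right) \left(-652\right) = 715896$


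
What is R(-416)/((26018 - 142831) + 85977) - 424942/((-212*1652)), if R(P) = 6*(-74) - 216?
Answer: 238118917/192848344 ≈ 1.2347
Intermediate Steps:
R(P) = -660 (R(P) = -444 - 216 = -660)
R(-416)/((26018 - 142831) + 85977) - 424942/((-212*1652)) = -660/((26018 - 142831) + 85977) - 424942/((-212*1652)) = -660/(-116813 + 85977) - 424942/(-350224) = -660/(-30836) - 424942*(-1/350224) = -660*(-1/30836) + 30353/25016 = 165/7709 + 30353/25016 = 238118917/192848344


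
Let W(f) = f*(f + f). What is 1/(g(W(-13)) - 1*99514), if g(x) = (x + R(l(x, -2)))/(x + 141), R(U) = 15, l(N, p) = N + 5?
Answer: -479/47666853 ≈ -1.0049e-5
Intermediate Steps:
l(N, p) = 5 + N
W(f) = 2*f² (W(f) = f*(2*f) = 2*f²)
g(x) = (15 + x)/(141 + x) (g(x) = (x + 15)/(x + 141) = (15 + x)/(141 + x))
1/(g(W(-13)) - 1*99514) = 1/((15 + 2*(-13)²)/(141 + 2*(-13)²) - 1*99514) = 1/((15 + 2*169)/(141 + 2*169) - 99514) = 1/((15 + 338)/(141 + 338) - 99514) = 1/(353/479 - 99514) = 1/(-47666853/479) = -479/47666853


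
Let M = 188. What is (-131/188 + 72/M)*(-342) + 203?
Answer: 29171/94 ≈ 310.33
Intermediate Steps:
(-131/188 + 72/M)*(-342) + 203 = (-131/188 + 72/188)*(-342) + 203 = (-131*1/188 + 72*(1/188))*(-342) + 203 = (-131/188 + 18/47)*(-342) + 203 = -59/188*(-342) + 203 = 10089/94 + 203 = 29171/94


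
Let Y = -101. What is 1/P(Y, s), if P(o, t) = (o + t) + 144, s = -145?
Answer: -1/102 ≈ -0.0098039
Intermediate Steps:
P(o, t) = 144 + o + t
1/P(Y, s) = 1/(144 - 101 - 145) = 1/(-102) = -1/102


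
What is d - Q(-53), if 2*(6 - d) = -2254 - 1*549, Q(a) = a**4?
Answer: -15778147/2 ≈ -7.8891e+6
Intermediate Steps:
d = 2815/2 (d = 6 - (-2254 - 1*549)/2 = 6 - (-2254 - 549)/2 = 6 - 1/2*(-2803) = 6 + 2803/2 = 2815/2 ≈ 1407.5)
d - Q(-53) = 2815/2 - 1*(-53)**4 = 2815/2 - 1*7890481 = 2815/2 - 7890481 = -15778147/2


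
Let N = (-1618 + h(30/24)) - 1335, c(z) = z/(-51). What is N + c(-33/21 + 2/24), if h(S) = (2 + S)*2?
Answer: -12622681/4284 ≈ -2946.5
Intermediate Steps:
c(z) = -z/51 (c(z) = z*(-1/51) = -z/51)
h(S) = 4 + 2*S
N = -5893/2 (N = (-1618 + (4 + 2*(30/24))) - 1335 = (-1618 + (4 + 2*(30*(1/24)))) - 1335 = (-1618 + (4 + 2*(5/4))) - 1335 = (-1618 + (4 + 5/2)) - 1335 = (-1618 + 13/2) - 1335 = -3223/2 - 1335 = -5893/2 ≈ -2946.5)
N + c(-33/21 + 2/24) = -5893/2 - (-33/21 + 2/24)/51 = -5893/2 - (-33*1/21 + 2*(1/24))/51 = -5893/2 - (-11/7 + 1/12)/51 = -5893/2 - 1/51*(-125/84) = -5893/2 + 125/4284 = -12622681/4284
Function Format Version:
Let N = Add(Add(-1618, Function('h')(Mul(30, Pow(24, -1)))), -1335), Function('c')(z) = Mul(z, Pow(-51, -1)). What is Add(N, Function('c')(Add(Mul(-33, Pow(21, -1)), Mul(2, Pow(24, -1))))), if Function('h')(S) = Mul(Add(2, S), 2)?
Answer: Rational(-12622681, 4284) ≈ -2946.5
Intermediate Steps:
Function('c')(z) = Mul(Rational(-1, 51), z) (Function('c')(z) = Mul(z, Rational(-1, 51)) = Mul(Rational(-1, 51), z))
Function('h')(S) = Add(4, Mul(2, S))
N = Rational(-5893, 2) (N = Add(Add(-1618, Add(4, Mul(2, Mul(30, Pow(24, -1))))), -1335) = Add(Add(-1618, Add(4, Mul(2, Mul(30, Rational(1, 24))))), -1335) = Add(Add(-1618, Add(4, Mul(2, Rational(5, 4)))), -1335) = Add(Add(-1618, Add(4, Rational(5, 2))), -1335) = Add(Add(-1618, Rational(13, 2)), -1335) = Add(Rational(-3223, 2), -1335) = Rational(-5893, 2) ≈ -2946.5)
Add(N, Function('c')(Add(Mul(-33, Pow(21, -1)), Mul(2, Pow(24, -1))))) = Add(Rational(-5893, 2), Mul(Rational(-1, 51), Add(Mul(-33, Pow(21, -1)), Mul(2, Pow(24, -1))))) = Add(Rational(-5893, 2), Mul(Rational(-1, 51), Add(Mul(-33, Rational(1, 21)), Mul(2, Rational(1, 24))))) = Add(Rational(-5893, 2), Mul(Rational(-1, 51), Add(Rational(-11, 7), Rational(1, 12)))) = Add(Rational(-5893, 2), Mul(Rational(-1, 51), Rational(-125, 84))) = Add(Rational(-5893, 2), Rational(125, 4284)) = Rational(-12622681, 4284)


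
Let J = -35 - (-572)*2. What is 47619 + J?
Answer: 48728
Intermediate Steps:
J = 1109 (J = -35 - 52*(-22) = -35 + 1144 = 1109)
47619 + J = 47619 + 1109 = 48728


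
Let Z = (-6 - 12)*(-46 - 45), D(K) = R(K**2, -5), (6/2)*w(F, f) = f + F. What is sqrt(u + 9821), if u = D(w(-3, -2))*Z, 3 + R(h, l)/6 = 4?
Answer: 7*sqrt(401) ≈ 140.17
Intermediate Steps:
R(h, l) = 6 (R(h, l) = -18 + 6*4 = -18 + 24 = 6)
w(F, f) = F/3 + f/3 (w(F, f) = (f + F)/3 = (F + f)/3 = F/3 + f/3)
D(K) = 6
Z = 1638 (Z = -18*(-91) = 1638)
u = 9828 (u = 6*1638 = 9828)
sqrt(u + 9821) = sqrt(9828 + 9821) = sqrt(19649) = 7*sqrt(401)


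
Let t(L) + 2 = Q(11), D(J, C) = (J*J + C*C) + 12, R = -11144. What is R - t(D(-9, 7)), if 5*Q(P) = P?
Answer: -55721/5 ≈ -11144.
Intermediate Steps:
Q(P) = P/5
D(J, C) = 12 + C² + J² (D(J, C) = (J² + C²) + 12 = (C² + J²) + 12 = 12 + C² + J²)
t(L) = ⅕ (t(L) = -2 + (⅕)*11 = -2 + 11/5 = ⅕)
R - t(D(-9, 7)) = -11144 - 1*⅕ = -11144 - ⅕ = -55721/5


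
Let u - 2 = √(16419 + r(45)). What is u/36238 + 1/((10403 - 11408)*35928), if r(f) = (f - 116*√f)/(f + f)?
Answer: 36089521/654234329160 + √(14777550 - 3480*√5)/1087140 ≈ 0.0035903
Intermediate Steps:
r(f) = (f - 116*√f)/(2*f) (r(f) = (f - 116*√f)/((2*f)) = (f - 116*√f)*(1/(2*f)) = (f - 116*√f)/(2*f))
u = 2 + √(32839/2 - 58*√5/15) (u = 2 + √(16419 + (½ - 58*√5/15)) = 2 + √(32839/2 - 58*√5/15) ≈ 130.10)
u/36238 + 1/((10403 - 11408)*35928) = (2 + √(14777550 - 3480*√5)/30)/36238 + 1/((10403 - 11408)*35928) = (2 + √(14777550 - 3480*√5)/30)*(1/36238) + (1/35928)/(-1005) = (1/18119 + √(14777550 - 3480*√5)/1087140) - 1/1005*1/35928 = (1/18119 + √(14777550 - 3480*√5)/1087140) - 1/36107640 = 36089521/654234329160 + √(14777550 - 3480*√5)/1087140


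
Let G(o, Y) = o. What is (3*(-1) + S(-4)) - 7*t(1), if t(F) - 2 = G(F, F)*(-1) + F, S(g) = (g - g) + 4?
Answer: -13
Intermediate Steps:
S(g) = 4 (S(g) = 0 + 4 = 4)
t(F) = 2 (t(F) = 2 + (F*(-1) + F) = 2 + (-F + F) = 2 + 0 = 2)
(3*(-1) + S(-4)) - 7*t(1) = (3*(-1) + 4) - 7*2 = (-3 + 4) - 14 = 1 - 14 = -13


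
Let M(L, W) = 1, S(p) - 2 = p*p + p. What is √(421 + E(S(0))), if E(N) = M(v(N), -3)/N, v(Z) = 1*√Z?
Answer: √1686/2 ≈ 20.530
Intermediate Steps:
S(p) = 2 + p + p² (S(p) = 2 + (p*p + p) = 2 + (p² + p) = 2 + (p + p²) = 2 + p + p²)
v(Z) = √Z
E(N) = 1/N
√(421 + E(S(0))) = √(421 + 1/(2 + 0 + 0²)) = √(421 + 1/(2 + 0 + 0)) = √(421 + 1/2) = √(421 + ½) = √(843/2) = √1686/2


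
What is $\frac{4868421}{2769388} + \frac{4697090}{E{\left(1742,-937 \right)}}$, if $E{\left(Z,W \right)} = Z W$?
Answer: $- \frac{2530782514993}{2260172320276} \approx -1.1197$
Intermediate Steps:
$E{\left(Z,W \right)} = W Z$
$\frac{4868421}{2769388} + \frac{4697090}{E{\left(1742,-937 \right)}} = \frac{4868421}{2769388} + \frac{4697090}{\left(-937\right) 1742} = 4868421 \cdot \frac{1}{2769388} + \frac{4697090}{-1632254} = \frac{4868421}{2769388} + 4697090 \left(- \frac{1}{1632254}\right) = \frac{4868421}{2769388} - \frac{2348545}{816127} = - \frac{2530782514993}{2260172320276}$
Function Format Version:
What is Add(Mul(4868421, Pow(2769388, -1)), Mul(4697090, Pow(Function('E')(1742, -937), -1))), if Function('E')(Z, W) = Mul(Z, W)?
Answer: Rational(-2530782514993, 2260172320276) ≈ -1.1197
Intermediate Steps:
Function('E')(Z, W) = Mul(W, Z)
Add(Mul(4868421, Pow(2769388, -1)), Mul(4697090, Pow(Function('E')(1742, -937), -1))) = Add(Mul(4868421, Pow(2769388, -1)), Mul(4697090, Pow(Mul(-937, 1742), -1))) = Add(Mul(4868421, Rational(1, 2769388)), Mul(4697090, Pow(-1632254, -1))) = Add(Rational(4868421, 2769388), Mul(4697090, Rational(-1, 1632254))) = Add(Rational(4868421, 2769388), Rational(-2348545, 816127)) = Rational(-2530782514993, 2260172320276)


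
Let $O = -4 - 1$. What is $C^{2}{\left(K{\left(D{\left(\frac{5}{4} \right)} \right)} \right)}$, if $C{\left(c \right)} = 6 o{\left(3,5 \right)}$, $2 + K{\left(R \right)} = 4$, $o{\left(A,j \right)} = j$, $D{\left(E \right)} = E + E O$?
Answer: $900$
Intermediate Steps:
$O = -5$
$D{\left(E \right)} = - 4 E$ ($D{\left(E \right)} = E + E \left(-5\right) = E - 5 E = - 4 E$)
$K{\left(R \right)} = 2$ ($K{\left(R \right)} = -2 + 4 = 2$)
$C{\left(c \right)} = 30$ ($C{\left(c \right)} = 6 \cdot 5 = 30$)
$C^{2}{\left(K{\left(D{\left(\frac{5}{4} \right)} \right)} \right)} = 30^{2} = 900$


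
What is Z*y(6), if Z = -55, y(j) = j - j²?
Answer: 1650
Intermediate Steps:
Z*y(6) = -330*(1 - 1*6) = -330*(1 - 6) = -330*(-5) = -55*(-30) = 1650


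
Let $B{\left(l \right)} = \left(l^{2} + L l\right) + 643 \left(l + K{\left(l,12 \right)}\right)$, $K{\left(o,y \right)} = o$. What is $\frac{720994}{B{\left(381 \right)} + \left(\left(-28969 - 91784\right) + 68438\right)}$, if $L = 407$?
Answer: $\frac{720994}{737879} \approx 0.97712$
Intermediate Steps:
$B{\left(l \right)} = l^{2} + 1693 l$ ($B{\left(l \right)} = \left(l^{2} + 407 l\right) + 643 \left(l + l\right) = \left(l^{2} + 407 l\right) + 643 \cdot 2 l = \left(l^{2} + 407 l\right) + 1286 l = l^{2} + 1693 l$)
$\frac{720994}{B{\left(381 \right)} + \left(\left(-28969 - 91784\right) + 68438\right)} = \frac{720994}{381 \left(1693 + 381\right) + \left(\left(-28969 - 91784\right) + 68438\right)} = \frac{720994}{381 \cdot 2074 + \left(-120753 + 68438\right)} = \frac{720994}{790194 - 52315} = \frac{720994}{737879}$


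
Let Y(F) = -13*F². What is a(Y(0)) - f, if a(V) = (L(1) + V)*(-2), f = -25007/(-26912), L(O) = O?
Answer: -78831/26912 ≈ -2.9292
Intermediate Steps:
f = 25007/26912 (f = -25007*(-1/26912) = 25007/26912 ≈ 0.92921)
a(V) = -2 - 2*V (a(V) = (1 + V)*(-2) = -2 - 2*V)
a(Y(0)) - f = (-2 - (-26)*0²) - 1*25007/26912 = (-2 - (-26)*0) - 25007/26912 = (-2 - 2*0) - 25007/26912 = (-2 + 0) - 25007/26912 = -2 - 25007/26912 = -78831/26912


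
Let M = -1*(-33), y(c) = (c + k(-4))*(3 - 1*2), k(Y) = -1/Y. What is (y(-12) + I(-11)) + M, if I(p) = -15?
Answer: 25/4 ≈ 6.2500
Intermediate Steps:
y(c) = 1/4 + c (y(c) = (c - 1/(-4))*(3 - 1*2) = (c - 1*(-1/4))*(3 - 2) = (c + 1/4)*1 = (1/4 + c)*1 = 1/4 + c)
M = 33
(y(-12) + I(-11)) + M = ((1/4 - 12) - 15) + 33 = (-47/4 - 15) + 33 = -107/4 + 33 = 25/4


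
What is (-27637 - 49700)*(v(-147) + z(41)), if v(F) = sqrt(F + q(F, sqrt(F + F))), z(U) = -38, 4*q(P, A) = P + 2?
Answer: 2938806 - 77337*I*sqrt(733)/2 ≈ 2.9388e+6 - 1.0469e+6*I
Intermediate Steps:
q(P, A) = 1/2 + P/4 (q(P, A) = (P + 2)/4 = (2 + P)/4 = 1/2 + P/4)
v(F) = sqrt(1/2 + 5*F/4) (v(F) = sqrt(F + (1/2 + F/4)) = sqrt(1/2 + 5*F/4))
(-27637 - 49700)*(v(-147) + z(41)) = (-27637 - 49700)*(sqrt(2 + 5*(-147))/2 - 38) = -77337*(sqrt(2 - 735)/2 - 38) = -77337*(sqrt(-733)/2 - 38) = -77337*((I*sqrt(733))/2 - 38) = -77337*(I*sqrt(733)/2 - 38) = -77337*(-38 + I*sqrt(733)/2) = 2938806 - 77337*I*sqrt(733)/2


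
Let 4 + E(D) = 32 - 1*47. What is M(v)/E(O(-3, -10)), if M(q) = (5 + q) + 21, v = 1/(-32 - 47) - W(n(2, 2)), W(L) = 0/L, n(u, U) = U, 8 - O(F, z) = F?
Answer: -2053/1501 ≈ -1.3678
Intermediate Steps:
O(F, z) = 8 - F
E(D) = -19 (E(D) = -4 + (32 - 1*47) = -4 + (32 - 47) = -4 - 15 = -19)
W(L) = 0
v = -1/79 (v = 1/(-32 - 47) - 1*0 = 1/(-79) + 0 = -1/79 + 0 = -1/79 ≈ -0.012658)
M(q) = 26 + q
M(v)/E(O(-3, -10)) = (26 - 1/79)/(-19) = (2053/79)*(-1/19) = -2053/1501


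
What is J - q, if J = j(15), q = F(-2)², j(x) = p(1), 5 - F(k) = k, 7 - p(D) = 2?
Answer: -44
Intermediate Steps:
p(D) = 5 (p(D) = 7 - 1*2 = 7 - 2 = 5)
F(k) = 5 - k
j(x) = 5
q = 49 (q = (5 - 1*(-2))² = (5 + 2)² = 7² = 49)
J = 5
J - q = 5 - 1*49 = 5 - 49 = -44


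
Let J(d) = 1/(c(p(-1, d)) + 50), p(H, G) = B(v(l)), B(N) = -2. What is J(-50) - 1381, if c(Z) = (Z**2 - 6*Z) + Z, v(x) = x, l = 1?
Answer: -88383/64 ≈ -1381.0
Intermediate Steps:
p(H, G) = -2
c(Z) = Z**2 - 5*Z
J(d) = 1/64 (J(d) = 1/(-2*(-5 - 2) + 50) = 1/(-2*(-7) + 50) = 1/(14 + 50) = 1/64)
J(-50) - 1381 = 1/64 - 1381 = -88383/64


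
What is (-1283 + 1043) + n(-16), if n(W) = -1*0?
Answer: -240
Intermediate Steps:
n(W) = 0
(-1283 + 1043) + n(-16) = (-1283 + 1043) + 0 = -240 + 0 = -240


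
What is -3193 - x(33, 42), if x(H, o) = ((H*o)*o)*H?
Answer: -1924189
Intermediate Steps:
x(H, o) = H**2*o**2 (x(H, o) = (H*o**2)*H = H**2*o**2)
-3193 - x(33, 42) = -3193 - 33**2*42**2 = -3193 - 1089*1764 = -3193 - 1*1920996 = -3193 - 1920996 = -1924189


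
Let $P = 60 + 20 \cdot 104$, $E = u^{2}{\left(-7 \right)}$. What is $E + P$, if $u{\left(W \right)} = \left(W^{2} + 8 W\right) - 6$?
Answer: $2309$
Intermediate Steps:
$u{\left(W \right)} = -6 + W^{2} + 8 W$
$E = 169$ ($E = \left(-6 + \left(-7\right)^{2} + 8 \left(-7\right)\right)^{2} = \left(-6 + 49 - 56\right)^{2} = \left(-13\right)^{2} = 169$)
$P = 2140$ ($P = 60 + 2080 = 2140$)
$E + P = 169 + 2140 = 2309$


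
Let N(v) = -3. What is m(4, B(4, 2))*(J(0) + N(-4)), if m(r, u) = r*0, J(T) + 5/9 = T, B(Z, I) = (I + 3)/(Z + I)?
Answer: 0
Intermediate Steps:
B(Z, I) = (3 + I)/(I + Z)
J(T) = -5/9 + T
m(r, u) = 0
m(4, B(4, 2))*(J(0) + N(-4)) = 0*((-5/9 + 0) - 3) = 0*(-5/9 - 3) = 0*(-32/9) = 0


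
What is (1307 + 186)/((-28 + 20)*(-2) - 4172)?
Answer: -1493/4156 ≈ -0.35924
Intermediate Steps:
(1307 + 186)/((-28 + 20)*(-2) - 4172) = 1493/(-8*(-2) - 4172) = 1493/(16 - 4172) = 1493/(-4156) = 1493*(-1/4156) = -1493/4156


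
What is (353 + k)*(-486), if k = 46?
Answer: -193914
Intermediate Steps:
(353 + k)*(-486) = (353 + 46)*(-486) = 399*(-486) = -193914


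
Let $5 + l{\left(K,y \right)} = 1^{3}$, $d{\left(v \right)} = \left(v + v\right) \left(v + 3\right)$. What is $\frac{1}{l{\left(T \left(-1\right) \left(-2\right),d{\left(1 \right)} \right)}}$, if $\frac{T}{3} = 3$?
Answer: $- \frac{1}{4} \approx -0.25$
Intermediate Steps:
$T = 9$ ($T = 3 \cdot 3 = 9$)
$d{\left(v \right)} = 2 v \left(3 + v\right)$
$l{\left(K,y \right)} = -4$ ($l{\left(K,y \right)} = -5 + 1^{3} = -5 + 1 = -4$)
$\frac{1}{l{\left(T \left(-1\right) \left(-2\right),d{\left(1 \right)} \right)}} = \frac{1}{-4} = - \frac{1}{4}$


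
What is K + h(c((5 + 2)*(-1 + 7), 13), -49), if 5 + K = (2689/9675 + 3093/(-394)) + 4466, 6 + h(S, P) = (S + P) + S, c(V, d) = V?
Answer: 17086790191/3811950 ≈ 4482.4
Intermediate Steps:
h(S, P) = -6 + P + 2*S (h(S, P) = -6 + ((S + P) + S) = -6 + ((P + S) + S) = -6 + (P + 2*S) = -6 + P + 2*S)
K = 16976243641/3811950 (K = -5 + ((2689/9675 + 3093/(-394)) + 4466) = -5 + ((2689*(1/9675) + 3093*(-1/394)) + 4466) = -5 + ((2689/9675 - 3093/394) + 4466) = -5 + (-28865309/3811950 + 4466) = -5 + 16995303391/3811950 = 16976243641/3811950 ≈ 4453.4)
K + h(c((5 + 2)*(-1 + 7), 13), -49) = 16976243641/3811950 + (-6 - 49 + 2*((5 + 2)*(-1 + 7))) = 16976243641/3811950 + (-6 - 49 + 2*(7*6)) = 16976243641/3811950 + (-6 - 49 + 2*42) = 16976243641/3811950 + (-6 - 49 + 84) = 16976243641/3811950 + 29 = 17086790191/3811950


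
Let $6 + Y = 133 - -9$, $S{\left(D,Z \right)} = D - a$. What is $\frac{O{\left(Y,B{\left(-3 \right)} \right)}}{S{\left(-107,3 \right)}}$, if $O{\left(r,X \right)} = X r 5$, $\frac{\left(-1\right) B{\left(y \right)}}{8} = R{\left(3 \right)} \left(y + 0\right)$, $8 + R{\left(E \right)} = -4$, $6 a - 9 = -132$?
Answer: $\frac{391680}{173} \approx 2264.0$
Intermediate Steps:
$a = - \frac{41}{2}$ ($a = \frac{3}{2} + \frac{1}{6} \left(-132\right) = \frac{3}{2} - 22 = - \frac{41}{2} \approx -20.5$)
$R{\left(E \right)} = -12$ ($R{\left(E \right)} = -8 - 4 = -12$)
$S{\left(D,Z \right)} = \frac{41}{2} + D$ ($S{\left(D,Z \right)} = D - - \frac{41}{2} = D + \frac{41}{2} = \frac{41}{2} + D$)
$Y = 136$ ($Y = -6 + \left(133 - -9\right) = -6 + \left(133 + 9\right) = -6 + 142 = 136$)
$B{\left(y \right)} = 96 y$ ($B{\left(y \right)} = - 8 \left(- 12 \left(y + 0\right)\right) = - 8 \left(- 12 y\right) = 96 y$)
$O{\left(r,X \right)} = 5 X r$
$\frac{O{\left(Y,B{\left(-3 \right)} \right)}}{S{\left(-107,3 \right)}} = \frac{5 \cdot 96 \left(-3\right) 136}{\frac{41}{2} - 107} = \frac{5 \left(-288\right) 136}{- \frac{173}{2}} = \left(-195840\right) \left(- \frac{2}{173}\right) = \frac{391680}{173}$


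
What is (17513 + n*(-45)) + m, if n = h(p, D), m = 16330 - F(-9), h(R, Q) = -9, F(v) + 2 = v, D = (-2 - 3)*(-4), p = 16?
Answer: 34259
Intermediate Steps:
D = 20 (D = -5*(-4) = 20)
F(v) = -2 + v
m = 16341 (m = 16330 - (-2 - 9) = 16330 - 1*(-11) = 16330 + 11 = 16341)
n = -9
(17513 + n*(-45)) + m = (17513 - 9*(-45)) + 16341 = (17513 + 405) + 16341 = 17918 + 16341 = 34259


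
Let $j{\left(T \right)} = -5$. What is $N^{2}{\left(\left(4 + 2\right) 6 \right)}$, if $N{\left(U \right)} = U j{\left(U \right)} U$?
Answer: $41990400$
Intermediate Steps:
$N{\left(U \right)} = - 5 U^{2}$ ($N{\left(U \right)} = U \left(-5\right) U = - 5 U U = - 5 U^{2}$)
$N^{2}{\left(\left(4 + 2\right) 6 \right)} = \left(- 5 \left(\left(4 + 2\right) 6\right)^{2}\right)^{2} = \left(- 5 \left(6 \cdot 6\right)^{2}\right)^{2} = \left(- 5 \cdot 36^{2}\right)^{2} = \left(\left(-5\right) 1296\right)^{2} = \left(-6480\right)^{2} = 41990400$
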